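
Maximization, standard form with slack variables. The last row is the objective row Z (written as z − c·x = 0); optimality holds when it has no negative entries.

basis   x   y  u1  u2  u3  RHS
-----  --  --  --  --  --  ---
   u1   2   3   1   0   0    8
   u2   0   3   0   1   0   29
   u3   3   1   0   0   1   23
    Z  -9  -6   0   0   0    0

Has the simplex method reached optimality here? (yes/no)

no

The Z-row has a negative entry -9 in column x, so it is not optimal.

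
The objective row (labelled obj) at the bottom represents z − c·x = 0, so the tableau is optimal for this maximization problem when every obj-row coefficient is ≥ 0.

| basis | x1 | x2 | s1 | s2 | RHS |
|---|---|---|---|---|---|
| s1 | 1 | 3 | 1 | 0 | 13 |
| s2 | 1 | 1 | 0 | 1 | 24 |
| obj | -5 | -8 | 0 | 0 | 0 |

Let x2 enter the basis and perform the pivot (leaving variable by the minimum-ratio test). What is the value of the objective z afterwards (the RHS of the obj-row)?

104/3

Ratio test on column x2 — row 1: 13/3 = 13/3; row 2: 24/1 = 24. Minimum is 13/3 at row 1 (s1 leaves); pivot element 3.
Pivot on row 1; the obj-row RHS becomes 0 − (-8)·(13/3) = 104/3.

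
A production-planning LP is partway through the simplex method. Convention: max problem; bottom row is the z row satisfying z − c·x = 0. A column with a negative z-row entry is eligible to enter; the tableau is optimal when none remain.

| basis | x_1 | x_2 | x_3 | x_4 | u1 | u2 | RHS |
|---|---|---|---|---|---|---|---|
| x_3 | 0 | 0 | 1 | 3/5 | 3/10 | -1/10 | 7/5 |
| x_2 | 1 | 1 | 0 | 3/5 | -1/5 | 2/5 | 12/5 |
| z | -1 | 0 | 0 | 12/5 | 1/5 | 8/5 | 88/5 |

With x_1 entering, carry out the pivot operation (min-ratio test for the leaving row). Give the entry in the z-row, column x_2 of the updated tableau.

Ratio test on column x_1 — row 1: entry 0 ≤ 0; row 2: (12/5)/1 = 12/5. Minimum is 12/5 at row 2 (x_2 leaves); pivot element 1.
Divide row 2 by 1; eliminate column x_1 from the other rows.
z-row update in column x_2: 0 − (-1)·1 = 1.

1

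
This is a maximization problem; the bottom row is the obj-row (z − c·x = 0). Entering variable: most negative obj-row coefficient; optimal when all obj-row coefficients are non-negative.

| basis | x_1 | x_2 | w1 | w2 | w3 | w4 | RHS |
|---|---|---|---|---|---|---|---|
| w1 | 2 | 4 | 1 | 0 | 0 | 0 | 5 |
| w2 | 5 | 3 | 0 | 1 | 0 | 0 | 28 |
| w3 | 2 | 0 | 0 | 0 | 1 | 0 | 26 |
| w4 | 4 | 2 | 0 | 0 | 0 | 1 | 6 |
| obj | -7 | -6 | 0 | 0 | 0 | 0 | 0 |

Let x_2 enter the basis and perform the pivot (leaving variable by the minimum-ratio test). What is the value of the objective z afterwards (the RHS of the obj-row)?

Ratio test on column x_2 — row 1: 5/4 = 5/4; row 2: 28/3 = 28/3; row 3: entry 0 ≤ 0; row 4: 6/2 = 3. Minimum is 5/4 at row 1 (w1 leaves); pivot element 4.
Pivot on row 1; the obj-row RHS becomes 0 − (-6)·(5/4) = 15/2.

15/2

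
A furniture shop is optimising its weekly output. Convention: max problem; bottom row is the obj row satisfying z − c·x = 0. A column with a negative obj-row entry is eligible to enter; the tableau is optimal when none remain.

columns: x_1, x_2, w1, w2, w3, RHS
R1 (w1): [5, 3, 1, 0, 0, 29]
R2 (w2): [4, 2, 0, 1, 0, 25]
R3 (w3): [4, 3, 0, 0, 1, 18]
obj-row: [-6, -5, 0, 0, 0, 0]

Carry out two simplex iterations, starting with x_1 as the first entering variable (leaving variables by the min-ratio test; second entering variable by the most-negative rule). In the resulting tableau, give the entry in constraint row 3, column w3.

1/3

Ratio test on column x_1 — row 1: 29/5 = 29/5; row 2: 25/4 = 25/4; row 3: 18/4 = 9/2. Minimum is 9/2 at row 3 (w3 leaves); pivot element 4.
Divide row 3 by 4; eliminate column x_1 from the other rows.
Second iteration: most negative obj-row entry is -1/2 in column x_2, so x_2 enters.
Ratio test on column x_2 — row 1: entry -3/4 ≤ 0; row 2: entry -1 ≤ 0; row 3: (9/2)/(3/4) = 6. Minimum is 6 at row 3 (x_1 leaves); pivot element 3/4.
Divide row 3 by 3/4; eliminate column x_2 from the other rows.
After both pivots, the entry at constraint row 3, column w3 is 1/3.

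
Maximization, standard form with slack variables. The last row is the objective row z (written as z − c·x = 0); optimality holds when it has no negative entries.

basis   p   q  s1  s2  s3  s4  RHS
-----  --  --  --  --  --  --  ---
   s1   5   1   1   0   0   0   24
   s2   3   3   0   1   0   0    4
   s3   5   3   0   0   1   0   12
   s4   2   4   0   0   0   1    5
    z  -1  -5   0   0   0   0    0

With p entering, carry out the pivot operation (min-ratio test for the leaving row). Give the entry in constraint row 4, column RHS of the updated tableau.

7/3

Ratio test on column p — row 1: 24/5 = 24/5; row 2: 4/3 = 4/3; row 3: 12/5 = 12/5; row 4: 5/2 = 5/2. Minimum is 4/3 at row 2 (s2 leaves); pivot element 3.
Divide row 2 by 3; eliminate column p from the other rows.
Row 4 update in column RHS: 5 − 2·(4/3) = 7/3.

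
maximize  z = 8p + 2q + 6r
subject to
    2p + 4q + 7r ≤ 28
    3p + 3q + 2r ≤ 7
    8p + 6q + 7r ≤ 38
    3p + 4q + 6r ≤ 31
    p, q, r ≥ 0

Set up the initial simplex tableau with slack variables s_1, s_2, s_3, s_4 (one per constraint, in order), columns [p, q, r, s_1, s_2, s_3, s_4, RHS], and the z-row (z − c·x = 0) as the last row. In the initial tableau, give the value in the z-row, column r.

The z-row carries the negated objective coefficients: the r entry is -6.

-6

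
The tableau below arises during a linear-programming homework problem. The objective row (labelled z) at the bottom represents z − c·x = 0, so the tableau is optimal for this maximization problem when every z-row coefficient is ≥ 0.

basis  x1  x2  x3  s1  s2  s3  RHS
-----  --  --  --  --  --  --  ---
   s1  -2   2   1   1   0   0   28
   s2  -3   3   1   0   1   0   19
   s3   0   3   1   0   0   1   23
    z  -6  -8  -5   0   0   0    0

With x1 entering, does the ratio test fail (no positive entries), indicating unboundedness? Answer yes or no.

Every constraint-row entry in column x1 is ≤ 0, so increasing x1 is unbounded.

yes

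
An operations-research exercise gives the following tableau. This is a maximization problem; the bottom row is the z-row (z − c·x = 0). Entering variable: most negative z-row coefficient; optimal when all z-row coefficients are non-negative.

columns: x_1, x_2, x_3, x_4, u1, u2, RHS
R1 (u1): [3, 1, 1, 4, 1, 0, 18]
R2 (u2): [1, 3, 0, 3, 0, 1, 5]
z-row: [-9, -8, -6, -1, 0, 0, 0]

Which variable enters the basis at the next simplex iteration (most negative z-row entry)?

x_1

Negative z-row entries: x_1: -9, x_2: -8, x_3: -6, x_4: -1.
The most negative is -9 in column x_1, so x_1 enters.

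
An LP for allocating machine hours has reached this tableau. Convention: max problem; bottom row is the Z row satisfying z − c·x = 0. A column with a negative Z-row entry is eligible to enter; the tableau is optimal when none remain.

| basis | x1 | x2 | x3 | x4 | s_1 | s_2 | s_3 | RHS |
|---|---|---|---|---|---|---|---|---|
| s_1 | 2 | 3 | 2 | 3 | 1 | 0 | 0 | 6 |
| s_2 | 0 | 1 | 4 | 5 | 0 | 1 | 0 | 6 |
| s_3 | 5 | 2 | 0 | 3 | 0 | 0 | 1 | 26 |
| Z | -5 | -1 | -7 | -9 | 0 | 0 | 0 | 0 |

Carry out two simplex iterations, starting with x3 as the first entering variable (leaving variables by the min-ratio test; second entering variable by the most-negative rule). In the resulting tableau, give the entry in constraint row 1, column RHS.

Ratio test on column x3 — row 1: 6/2 = 3; row 2: 6/4 = 3/2; row 3: entry 0 ≤ 0. Minimum is 3/2 at row 2 (s_2 leaves); pivot element 4.
Divide row 2 by 4; eliminate column x3 from the other rows.
Second iteration: most negative Z-row entry is -5 in column x1, so x1 enters.
Ratio test on column x1 — row 1: 3/2 = 3/2; row 2: entry 0 ≤ 0; row 3: 26/5 = 26/5. Minimum is 3/2 at row 1 (s_1 leaves); pivot element 2.
Divide row 1 by 2; eliminate column x1 from the other rows.
After both pivots, the entry at constraint row 1, column RHS is 3/2.

3/2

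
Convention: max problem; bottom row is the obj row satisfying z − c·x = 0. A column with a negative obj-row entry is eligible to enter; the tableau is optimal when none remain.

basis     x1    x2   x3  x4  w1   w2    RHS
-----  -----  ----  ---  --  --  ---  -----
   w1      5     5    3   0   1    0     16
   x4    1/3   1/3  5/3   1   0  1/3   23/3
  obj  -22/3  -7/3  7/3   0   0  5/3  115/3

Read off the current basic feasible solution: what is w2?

w2 is not in the basis, so in the current basic feasible solution w2 = 0.

0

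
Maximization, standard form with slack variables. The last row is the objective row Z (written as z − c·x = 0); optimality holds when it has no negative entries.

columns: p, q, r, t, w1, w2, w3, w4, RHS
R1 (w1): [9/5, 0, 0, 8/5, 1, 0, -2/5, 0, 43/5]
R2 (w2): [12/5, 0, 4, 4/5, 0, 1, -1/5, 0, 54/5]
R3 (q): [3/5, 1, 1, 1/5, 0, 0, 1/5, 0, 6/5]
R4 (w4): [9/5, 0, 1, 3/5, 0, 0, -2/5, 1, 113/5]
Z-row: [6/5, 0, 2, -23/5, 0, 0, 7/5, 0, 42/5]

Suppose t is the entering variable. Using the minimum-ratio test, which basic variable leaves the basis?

w1

Column t entries and ratios — w1: (43/5)/(8/5) = 43/8; w2: (54/5)/(4/5) = 27/2; q: (6/5)/(1/5) = 6; w4: (113/5)/(3/5) = 113/3.
Smallest ratio is 43/8 in the row of w1, so w1 leaves.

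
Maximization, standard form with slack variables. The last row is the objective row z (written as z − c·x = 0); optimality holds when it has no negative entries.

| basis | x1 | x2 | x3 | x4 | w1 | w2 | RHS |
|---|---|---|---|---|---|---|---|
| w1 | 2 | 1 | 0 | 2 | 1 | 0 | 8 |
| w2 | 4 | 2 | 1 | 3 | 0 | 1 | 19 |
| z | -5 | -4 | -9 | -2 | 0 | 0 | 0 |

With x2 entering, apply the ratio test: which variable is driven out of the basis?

w1

Column x2 entries and ratios — w1: 8/1 = 8; w2: 19/2 = 19/2.
Smallest ratio is 8 in the row of w1, so w1 leaves.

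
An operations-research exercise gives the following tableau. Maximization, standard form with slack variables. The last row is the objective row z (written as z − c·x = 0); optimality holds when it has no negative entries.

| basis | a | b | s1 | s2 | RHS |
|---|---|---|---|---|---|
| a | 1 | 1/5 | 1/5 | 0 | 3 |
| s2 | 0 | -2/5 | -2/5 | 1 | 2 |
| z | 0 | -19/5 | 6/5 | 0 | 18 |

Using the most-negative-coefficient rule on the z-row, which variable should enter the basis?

Negative z-row entries: b: -19/5.
The most negative is -19/5 in column b, so b enters.

b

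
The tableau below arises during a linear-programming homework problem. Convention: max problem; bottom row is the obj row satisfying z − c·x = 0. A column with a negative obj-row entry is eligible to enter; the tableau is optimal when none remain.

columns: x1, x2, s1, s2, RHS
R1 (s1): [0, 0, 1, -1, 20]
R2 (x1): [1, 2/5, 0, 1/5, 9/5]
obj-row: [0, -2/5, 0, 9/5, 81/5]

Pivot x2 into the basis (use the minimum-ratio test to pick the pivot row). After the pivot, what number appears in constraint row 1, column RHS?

Ratio test on column x2 — row 1: entry 0 ≤ 0; row 2: (9/5)/(2/5) = 9/2. Minimum is 9/2 at row 2 (x1 leaves); pivot element 2/5.
Divide row 2 by 2/5; eliminate column x2 from the other rows.
Row 1 update in column RHS: 20 − 0·(9/2) = 20.

20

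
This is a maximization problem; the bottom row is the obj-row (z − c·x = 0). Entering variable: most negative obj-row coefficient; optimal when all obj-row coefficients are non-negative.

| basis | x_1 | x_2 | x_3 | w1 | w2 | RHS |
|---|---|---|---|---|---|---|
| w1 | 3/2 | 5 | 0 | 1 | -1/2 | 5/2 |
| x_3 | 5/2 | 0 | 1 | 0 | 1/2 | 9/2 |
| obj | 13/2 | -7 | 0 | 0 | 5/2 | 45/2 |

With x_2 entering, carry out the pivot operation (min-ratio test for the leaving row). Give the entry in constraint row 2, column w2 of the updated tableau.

Ratio test on column x_2 — row 1: (5/2)/5 = 1/2; row 2: entry 0 ≤ 0. Minimum is 1/2 at row 1 (w1 leaves); pivot element 5.
Divide row 1 by 5; eliminate column x_2 from the other rows.
Row 2 update in column w2: 1/2 − 0·(-1/10) = 1/2.

1/2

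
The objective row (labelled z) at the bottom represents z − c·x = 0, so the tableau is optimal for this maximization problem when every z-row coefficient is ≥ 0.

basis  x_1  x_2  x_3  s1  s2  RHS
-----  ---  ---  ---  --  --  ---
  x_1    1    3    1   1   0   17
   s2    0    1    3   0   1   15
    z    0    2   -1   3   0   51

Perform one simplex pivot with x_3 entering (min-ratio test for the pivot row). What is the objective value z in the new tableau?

56

Ratio test on column x_3 — row 1: 17/1 = 17; row 2: 15/3 = 5. Minimum is 5 at row 2 (s2 leaves); pivot element 3.
Pivot on row 2; the z-row RHS becomes 51 − (-1)·5 = 56.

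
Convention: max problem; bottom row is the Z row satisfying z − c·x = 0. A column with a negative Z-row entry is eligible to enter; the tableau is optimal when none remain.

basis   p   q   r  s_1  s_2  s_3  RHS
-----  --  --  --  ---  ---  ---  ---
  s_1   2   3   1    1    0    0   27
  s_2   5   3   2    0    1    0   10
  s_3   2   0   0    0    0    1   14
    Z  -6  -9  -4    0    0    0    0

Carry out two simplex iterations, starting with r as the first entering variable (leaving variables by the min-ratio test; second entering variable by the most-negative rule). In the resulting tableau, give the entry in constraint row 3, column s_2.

0

Ratio test on column r — row 1: 27/1 = 27; row 2: 10/2 = 5; row 3: entry 0 ≤ 0. Minimum is 5 at row 2 (s_2 leaves); pivot element 2.
Divide row 2 by 2; eliminate column r from the other rows.
Second iteration: most negative Z-row entry is -3 in column q, so q enters.
Ratio test on column q — row 1: 22/(3/2) = 44/3; row 2: 5/(3/2) = 10/3; row 3: entry 0 ≤ 0. Minimum is 10/3 at row 2 (r leaves); pivot element 3/2.
Divide row 2 by 3/2; eliminate column q from the other rows.
After both pivots, the entry at constraint row 3, column s_2 is 0.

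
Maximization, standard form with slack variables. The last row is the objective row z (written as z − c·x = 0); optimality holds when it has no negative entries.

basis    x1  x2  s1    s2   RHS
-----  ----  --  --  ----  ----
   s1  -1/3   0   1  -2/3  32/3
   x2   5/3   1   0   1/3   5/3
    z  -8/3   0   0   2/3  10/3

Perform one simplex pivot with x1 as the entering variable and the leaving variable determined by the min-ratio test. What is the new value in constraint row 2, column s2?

1/5

Ratio test on column x1 — row 1: entry -1/3 ≤ 0; row 2: (5/3)/(5/3) = 1. Minimum is 1 at row 2 (x2 leaves); pivot element 5/3.
Divide row 2 by 5/3; eliminate column x1 from the other rows.
In the new row 2, the s2 entry is the old entry divided by the pivot: (1/3)/(5/3) = 1/5.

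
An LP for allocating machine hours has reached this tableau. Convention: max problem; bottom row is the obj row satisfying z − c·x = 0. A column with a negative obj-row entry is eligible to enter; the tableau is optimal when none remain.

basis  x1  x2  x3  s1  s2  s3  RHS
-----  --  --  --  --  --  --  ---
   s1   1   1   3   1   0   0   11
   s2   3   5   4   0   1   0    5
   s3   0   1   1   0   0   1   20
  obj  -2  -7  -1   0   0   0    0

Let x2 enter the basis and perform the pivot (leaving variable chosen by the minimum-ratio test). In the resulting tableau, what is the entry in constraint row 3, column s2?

Ratio test on column x2 — row 1: 11/1 = 11; row 2: 5/5 = 1; row 3: 20/1 = 20. Minimum is 1 at row 2 (s2 leaves); pivot element 5.
Divide row 2 by 5; eliminate column x2 from the other rows.
Row 3 update in column s2: 0 − 1·(1/5) = -1/5.

-1/5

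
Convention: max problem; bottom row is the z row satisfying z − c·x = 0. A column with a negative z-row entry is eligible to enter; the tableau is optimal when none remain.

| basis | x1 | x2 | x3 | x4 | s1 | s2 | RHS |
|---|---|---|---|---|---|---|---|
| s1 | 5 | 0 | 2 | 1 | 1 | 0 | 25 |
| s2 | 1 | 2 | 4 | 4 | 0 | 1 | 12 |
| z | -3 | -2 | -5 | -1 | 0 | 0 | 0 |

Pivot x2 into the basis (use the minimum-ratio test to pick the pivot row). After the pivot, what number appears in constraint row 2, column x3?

2

Ratio test on column x2 — row 1: entry 0 ≤ 0; row 2: 12/2 = 6. Minimum is 6 at row 2 (s2 leaves); pivot element 2.
Divide row 2 by 2; eliminate column x2 from the other rows.
In the new row 2, the x3 entry is the old entry divided by the pivot: 4/2 = 2.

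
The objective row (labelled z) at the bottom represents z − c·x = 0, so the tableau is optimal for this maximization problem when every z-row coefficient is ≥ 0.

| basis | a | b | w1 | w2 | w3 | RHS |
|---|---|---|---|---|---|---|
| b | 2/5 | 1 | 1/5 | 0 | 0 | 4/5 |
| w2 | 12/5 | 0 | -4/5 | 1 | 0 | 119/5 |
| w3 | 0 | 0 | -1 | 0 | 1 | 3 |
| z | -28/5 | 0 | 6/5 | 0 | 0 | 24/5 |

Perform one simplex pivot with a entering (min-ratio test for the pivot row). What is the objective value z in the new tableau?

16

Ratio test on column a — row 1: (4/5)/(2/5) = 2; row 2: (119/5)/(12/5) = 119/12; row 3: entry 0 ≤ 0. Minimum is 2 at row 1 (b leaves); pivot element 2/5.
Pivot on row 1; the z-row RHS becomes 24/5 − (-28/5)·2 = 16.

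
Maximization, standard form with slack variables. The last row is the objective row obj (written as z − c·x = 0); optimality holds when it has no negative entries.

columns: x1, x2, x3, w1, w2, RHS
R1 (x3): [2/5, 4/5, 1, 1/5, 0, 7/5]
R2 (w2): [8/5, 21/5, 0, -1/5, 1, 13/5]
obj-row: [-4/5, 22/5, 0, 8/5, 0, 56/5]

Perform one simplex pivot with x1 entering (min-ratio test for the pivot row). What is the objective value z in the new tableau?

25/2

Ratio test on column x1 — row 1: (7/5)/(2/5) = 7/2; row 2: (13/5)/(8/5) = 13/8. Minimum is 13/8 at row 2 (w2 leaves); pivot element 8/5.
Pivot on row 2; the obj-row RHS becomes 56/5 − (-4/5)·(13/8) = 25/2.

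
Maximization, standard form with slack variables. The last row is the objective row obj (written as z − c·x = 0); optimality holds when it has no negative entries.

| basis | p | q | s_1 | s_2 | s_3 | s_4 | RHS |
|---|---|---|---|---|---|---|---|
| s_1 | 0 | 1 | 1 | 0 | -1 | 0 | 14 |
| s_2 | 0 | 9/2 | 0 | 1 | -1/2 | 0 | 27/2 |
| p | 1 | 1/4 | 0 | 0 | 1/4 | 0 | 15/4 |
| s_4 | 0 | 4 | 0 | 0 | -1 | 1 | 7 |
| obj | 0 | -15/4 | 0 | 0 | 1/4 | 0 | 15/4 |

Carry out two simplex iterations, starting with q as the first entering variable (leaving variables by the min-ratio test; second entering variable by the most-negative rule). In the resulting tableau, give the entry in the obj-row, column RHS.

33/2

Ratio test on column q — row 1: 14/1 = 14; row 2: (27/2)/(9/2) = 3; row 3: (15/4)/(1/4) = 15; row 4: 7/4 = 7/4. Minimum is 7/4 at row 4 (s_4 leaves); pivot element 4.
Divide row 4 by 4; eliminate column q from the other rows.
Second iteration: most negative obj-row entry is -11/16 in column s_3, so s_3 enters.
Ratio test on column s_3 — row 1: entry -3/4 ≤ 0; row 2: (45/8)/(5/8) = 9; row 3: (53/16)/(5/16) = 53/5; row 4: entry -1/4 ≤ 0. Minimum is 9 at row 2 (s_2 leaves); pivot element 5/8.
Divide row 2 by 5/8; eliminate column s_3 from the other rows.
After both pivots, the entry at the obj-row, column RHS is 33/2.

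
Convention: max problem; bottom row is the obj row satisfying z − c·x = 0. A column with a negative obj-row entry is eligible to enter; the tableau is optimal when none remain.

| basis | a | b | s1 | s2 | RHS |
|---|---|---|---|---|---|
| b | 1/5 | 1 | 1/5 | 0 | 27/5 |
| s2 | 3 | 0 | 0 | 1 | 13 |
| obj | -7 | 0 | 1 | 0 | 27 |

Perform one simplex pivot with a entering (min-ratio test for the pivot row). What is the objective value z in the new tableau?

172/3

Ratio test on column a — row 1: (27/5)/(1/5) = 27; row 2: 13/3 = 13/3. Minimum is 13/3 at row 2 (s2 leaves); pivot element 3.
Pivot on row 2; the obj-row RHS becomes 27 − (-7)·(13/3) = 172/3.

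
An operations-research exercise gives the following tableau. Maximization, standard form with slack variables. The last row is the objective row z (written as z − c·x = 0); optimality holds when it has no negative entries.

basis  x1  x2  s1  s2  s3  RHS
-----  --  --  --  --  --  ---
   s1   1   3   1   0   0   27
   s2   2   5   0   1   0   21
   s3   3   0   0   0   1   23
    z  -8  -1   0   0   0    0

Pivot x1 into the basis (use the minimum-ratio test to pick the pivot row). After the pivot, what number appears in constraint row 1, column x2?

Ratio test on column x1 — row 1: 27/1 = 27; row 2: 21/2 = 21/2; row 3: 23/3 = 23/3. Minimum is 23/3 at row 3 (s3 leaves); pivot element 3.
Divide row 3 by 3; eliminate column x1 from the other rows.
Row 1 update in column x2: 3 − 1·0 = 3.

3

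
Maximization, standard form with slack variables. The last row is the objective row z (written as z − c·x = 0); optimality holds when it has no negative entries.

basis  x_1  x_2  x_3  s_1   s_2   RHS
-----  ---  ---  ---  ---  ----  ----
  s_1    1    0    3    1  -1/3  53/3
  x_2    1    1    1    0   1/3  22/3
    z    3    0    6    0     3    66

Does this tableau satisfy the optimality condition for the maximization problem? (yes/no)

Every z-row coefficient is ≥ 0, so the tableau is optimal.

yes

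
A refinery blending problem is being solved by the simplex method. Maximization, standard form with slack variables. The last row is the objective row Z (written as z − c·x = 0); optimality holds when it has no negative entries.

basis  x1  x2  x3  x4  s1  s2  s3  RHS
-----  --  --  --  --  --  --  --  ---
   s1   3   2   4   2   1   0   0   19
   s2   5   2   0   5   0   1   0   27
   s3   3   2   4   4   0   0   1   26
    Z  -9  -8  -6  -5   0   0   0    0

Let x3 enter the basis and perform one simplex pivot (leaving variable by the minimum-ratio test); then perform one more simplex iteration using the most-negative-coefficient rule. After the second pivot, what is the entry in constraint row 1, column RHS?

19/2

Ratio test on column x3 — row 1: 19/4 = 19/4; row 2: entry 0 ≤ 0; row 3: 26/4 = 13/2. Minimum is 19/4 at row 1 (s1 leaves); pivot element 4.
Divide row 1 by 4; eliminate column x3 from the other rows.
Second iteration: most negative Z-row entry is -5 in column x2, so x2 enters.
Ratio test on column x2 — row 1: (19/4)/(1/2) = 19/2; row 2: 27/2 = 27/2; row 3: entry 0 ≤ 0. Minimum is 19/2 at row 1 (x3 leaves); pivot element 1/2.
Divide row 1 by 1/2; eliminate column x2 from the other rows.
After both pivots, the entry at constraint row 1, column RHS is 19/2.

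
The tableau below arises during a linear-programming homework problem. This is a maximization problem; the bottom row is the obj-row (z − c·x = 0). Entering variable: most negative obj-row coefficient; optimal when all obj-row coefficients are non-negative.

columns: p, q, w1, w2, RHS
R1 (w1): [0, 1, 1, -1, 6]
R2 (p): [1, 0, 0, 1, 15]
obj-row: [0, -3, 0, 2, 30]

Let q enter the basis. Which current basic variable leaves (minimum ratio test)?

w1

Column q entries and ratios — w1: 6/1 = 6; p: 0 ≤ 0, skip.
Smallest ratio is 6 in the row of w1, so w1 leaves.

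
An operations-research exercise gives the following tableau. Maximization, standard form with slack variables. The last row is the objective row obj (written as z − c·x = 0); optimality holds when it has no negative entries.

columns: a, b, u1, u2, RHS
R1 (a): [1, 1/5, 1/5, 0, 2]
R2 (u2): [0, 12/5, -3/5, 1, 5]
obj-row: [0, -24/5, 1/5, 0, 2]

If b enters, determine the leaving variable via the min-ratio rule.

u2

Column b entries and ratios — a: 2/(1/5) = 10; u2: 5/(12/5) = 25/12.
Smallest ratio is 25/12 in the row of u2, so u2 leaves.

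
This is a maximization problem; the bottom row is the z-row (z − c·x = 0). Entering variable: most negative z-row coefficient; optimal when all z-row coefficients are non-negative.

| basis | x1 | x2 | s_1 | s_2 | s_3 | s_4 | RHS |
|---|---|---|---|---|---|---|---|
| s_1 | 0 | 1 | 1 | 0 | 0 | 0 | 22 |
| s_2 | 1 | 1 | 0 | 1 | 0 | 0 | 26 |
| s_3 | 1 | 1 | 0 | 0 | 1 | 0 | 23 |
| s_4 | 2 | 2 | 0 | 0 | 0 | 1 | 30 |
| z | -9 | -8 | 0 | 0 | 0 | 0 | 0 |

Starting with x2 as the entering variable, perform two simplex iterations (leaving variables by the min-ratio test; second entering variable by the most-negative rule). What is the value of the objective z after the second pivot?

135

Ratio test on column x2 — row 1: 22/1 = 22; row 2: 26/1 = 26; row 3: 23/1 = 23; row 4: 30/2 = 15. Minimum is 15 at row 4 (s_4 leaves); pivot element 2.
Pivot on row 4; the z-row RHS becomes 0 − (-8)·15 = 120.
Next entering variable (most negative z-row entry -1): x1.
Ratio test on column x1 — row 1: entry -1 ≤ 0; row 2: entry 0 ≤ 0; row 3: entry 0 ≤ 0; row 4: 15/1 = 15. Minimum is 15 at row 4 (x2 leaves); pivot element 1.
After the second pivot the z-row RHS is 120 − (-1)·15 = 135.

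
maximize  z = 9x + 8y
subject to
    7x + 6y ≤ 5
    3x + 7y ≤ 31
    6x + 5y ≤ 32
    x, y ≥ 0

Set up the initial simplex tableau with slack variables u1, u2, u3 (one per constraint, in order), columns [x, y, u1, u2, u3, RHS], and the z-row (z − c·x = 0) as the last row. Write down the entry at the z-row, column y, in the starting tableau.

The z-row carries the negated objective coefficients: the y entry is -8.

-8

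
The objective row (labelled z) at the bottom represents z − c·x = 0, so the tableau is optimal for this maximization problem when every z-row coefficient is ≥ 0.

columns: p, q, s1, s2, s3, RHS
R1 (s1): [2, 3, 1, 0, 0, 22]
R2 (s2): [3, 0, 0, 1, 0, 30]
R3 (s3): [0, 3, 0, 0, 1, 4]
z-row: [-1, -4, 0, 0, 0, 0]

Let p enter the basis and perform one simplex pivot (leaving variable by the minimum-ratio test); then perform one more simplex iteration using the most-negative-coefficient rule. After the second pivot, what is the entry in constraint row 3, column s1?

-1

Ratio test on column p — row 1: 22/2 = 11; row 2: 30/3 = 10; row 3: entry 0 ≤ 0. Minimum is 10 at row 2 (s2 leaves); pivot element 3.
Divide row 2 by 3; eliminate column p from the other rows.
Second iteration: most negative z-row entry is -4 in column q, so q enters.
Ratio test on column q — row 1: 2/3 = 2/3; row 2: entry 0 ≤ 0; row 3: 4/3 = 4/3. Minimum is 2/3 at row 1 (s1 leaves); pivot element 3.
Divide row 1 by 3; eliminate column q from the other rows.
After both pivots, the entry at constraint row 3, column s1 is -1.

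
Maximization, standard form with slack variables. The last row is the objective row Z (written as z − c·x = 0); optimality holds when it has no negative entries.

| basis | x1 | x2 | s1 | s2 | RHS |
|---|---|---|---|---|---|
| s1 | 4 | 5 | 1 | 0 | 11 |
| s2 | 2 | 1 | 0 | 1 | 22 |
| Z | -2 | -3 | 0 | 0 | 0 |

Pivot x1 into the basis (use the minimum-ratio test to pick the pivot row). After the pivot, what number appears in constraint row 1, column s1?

Ratio test on column x1 — row 1: 11/4 = 11/4; row 2: 22/2 = 11. Minimum is 11/4 at row 1 (s1 leaves); pivot element 4.
Divide row 1 by 4; eliminate column x1 from the other rows.
In the new row 1, the s1 entry is the old entry divided by the pivot: 1/4 = 1/4.

1/4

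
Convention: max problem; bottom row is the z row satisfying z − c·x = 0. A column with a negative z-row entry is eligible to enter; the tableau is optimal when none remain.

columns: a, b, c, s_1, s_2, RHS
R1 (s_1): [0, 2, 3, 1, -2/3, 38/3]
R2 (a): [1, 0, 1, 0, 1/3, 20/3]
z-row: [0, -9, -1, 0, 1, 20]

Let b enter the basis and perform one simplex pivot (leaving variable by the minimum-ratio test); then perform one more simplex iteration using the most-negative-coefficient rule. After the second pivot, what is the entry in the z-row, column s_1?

Ratio test on column b — row 1: (38/3)/2 = 19/3; row 2: entry 0 ≤ 0. Minimum is 19/3 at row 1 (s_1 leaves); pivot element 2.
Divide row 1 by 2; eliminate column b from the other rows.
Second iteration: most negative z-row entry is -2 in column s_2, so s_2 enters.
Ratio test on column s_2 — row 1: entry -1/3 ≤ 0; row 2: (20/3)/(1/3) = 20. Minimum is 20 at row 2 (a leaves); pivot element 1/3.
Divide row 2 by 1/3; eliminate column s_2 from the other rows.
After both pivots, the entry at the z-row, column s_1 is 9/2.

9/2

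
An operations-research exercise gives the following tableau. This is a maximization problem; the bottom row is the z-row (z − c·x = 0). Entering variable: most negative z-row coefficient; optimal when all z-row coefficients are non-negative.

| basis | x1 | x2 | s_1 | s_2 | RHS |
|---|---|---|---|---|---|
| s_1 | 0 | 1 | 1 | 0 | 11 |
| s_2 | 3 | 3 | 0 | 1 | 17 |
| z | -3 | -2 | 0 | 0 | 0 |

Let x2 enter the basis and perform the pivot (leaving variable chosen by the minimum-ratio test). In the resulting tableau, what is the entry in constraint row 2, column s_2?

Ratio test on column x2 — row 1: 11/1 = 11; row 2: 17/3 = 17/3. Minimum is 17/3 at row 2 (s_2 leaves); pivot element 3.
Divide row 2 by 3; eliminate column x2 from the other rows.
In the new row 2, the s_2 entry is the old entry divided by the pivot: 1/3 = 1/3.

1/3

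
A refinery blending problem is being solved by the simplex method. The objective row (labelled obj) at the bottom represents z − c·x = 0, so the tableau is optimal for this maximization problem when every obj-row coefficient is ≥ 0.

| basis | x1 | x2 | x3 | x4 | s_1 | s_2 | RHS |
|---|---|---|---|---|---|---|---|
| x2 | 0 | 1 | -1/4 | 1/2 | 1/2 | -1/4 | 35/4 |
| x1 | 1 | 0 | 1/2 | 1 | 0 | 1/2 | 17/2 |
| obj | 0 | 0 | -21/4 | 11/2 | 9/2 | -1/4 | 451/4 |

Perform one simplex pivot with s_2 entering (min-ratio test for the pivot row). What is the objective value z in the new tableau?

Ratio test on column s_2 — row 1: entry -1/4 ≤ 0; row 2: (17/2)/(1/2) = 17. Minimum is 17 at row 2 (x1 leaves); pivot element 1/2.
Pivot on row 2; the obj-row RHS becomes 451/4 − (-1/4)·17 = 117.

117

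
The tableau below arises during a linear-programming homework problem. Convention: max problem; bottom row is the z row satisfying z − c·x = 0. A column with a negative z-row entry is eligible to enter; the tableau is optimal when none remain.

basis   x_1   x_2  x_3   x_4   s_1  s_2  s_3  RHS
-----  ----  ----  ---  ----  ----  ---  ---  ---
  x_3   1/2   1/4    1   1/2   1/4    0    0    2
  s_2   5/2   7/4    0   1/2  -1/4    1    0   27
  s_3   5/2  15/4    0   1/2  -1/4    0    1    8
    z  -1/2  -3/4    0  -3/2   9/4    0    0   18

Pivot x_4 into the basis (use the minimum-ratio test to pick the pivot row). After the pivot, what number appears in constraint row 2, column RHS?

Ratio test on column x_4 — row 1: 2/(1/2) = 4; row 2: 27/(1/2) = 54; row 3: 8/(1/2) = 16. Minimum is 4 at row 1 (x_3 leaves); pivot element 1/2.
Divide row 1 by 1/2; eliminate column x_4 from the other rows.
Row 2 update in column RHS: 27 − (1/2)·4 = 25.

25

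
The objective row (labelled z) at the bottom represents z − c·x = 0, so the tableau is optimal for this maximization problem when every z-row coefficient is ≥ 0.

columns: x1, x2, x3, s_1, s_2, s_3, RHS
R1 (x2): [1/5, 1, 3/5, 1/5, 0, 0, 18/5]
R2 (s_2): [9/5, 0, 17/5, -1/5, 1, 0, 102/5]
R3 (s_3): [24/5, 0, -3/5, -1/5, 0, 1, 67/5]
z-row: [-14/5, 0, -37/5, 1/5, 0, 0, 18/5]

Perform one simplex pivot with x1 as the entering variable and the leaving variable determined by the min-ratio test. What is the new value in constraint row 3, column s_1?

Ratio test on column x1 — row 1: (18/5)/(1/5) = 18; row 2: (102/5)/(9/5) = 34/3; row 3: (67/5)/(24/5) = 67/24. Minimum is 67/24 at row 3 (s_3 leaves); pivot element 24/5.
Divide row 3 by 24/5; eliminate column x1 from the other rows.
In the new row 3, the s_1 entry is the old entry divided by the pivot: (-1/5)/(24/5) = -1/24.

-1/24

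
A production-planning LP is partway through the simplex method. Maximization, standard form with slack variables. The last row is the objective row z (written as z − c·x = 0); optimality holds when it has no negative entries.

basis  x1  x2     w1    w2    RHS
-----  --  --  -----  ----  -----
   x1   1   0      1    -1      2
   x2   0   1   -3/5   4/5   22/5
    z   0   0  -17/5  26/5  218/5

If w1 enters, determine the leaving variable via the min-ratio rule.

x1

Column w1 entries and ratios — x1: 2/1 = 2; x2: -3/5 ≤ 0, skip.
Smallest ratio is 2 in the row of x1, so x1 leaves.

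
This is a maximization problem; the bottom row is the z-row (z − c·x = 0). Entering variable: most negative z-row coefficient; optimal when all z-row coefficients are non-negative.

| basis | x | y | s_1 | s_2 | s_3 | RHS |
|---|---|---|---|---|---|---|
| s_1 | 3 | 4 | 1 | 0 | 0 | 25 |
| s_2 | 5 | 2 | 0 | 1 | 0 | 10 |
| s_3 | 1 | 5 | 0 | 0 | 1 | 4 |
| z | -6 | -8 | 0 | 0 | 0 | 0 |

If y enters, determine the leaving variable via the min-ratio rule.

Column y entries and ratios — s_1: 25/4 = 25/4; s_2: 10/2 = 5; s_3: 4/5 = 4/5.
Smallest ratio is 4/5 in the row of s_3, so s_3 leaves.

s_3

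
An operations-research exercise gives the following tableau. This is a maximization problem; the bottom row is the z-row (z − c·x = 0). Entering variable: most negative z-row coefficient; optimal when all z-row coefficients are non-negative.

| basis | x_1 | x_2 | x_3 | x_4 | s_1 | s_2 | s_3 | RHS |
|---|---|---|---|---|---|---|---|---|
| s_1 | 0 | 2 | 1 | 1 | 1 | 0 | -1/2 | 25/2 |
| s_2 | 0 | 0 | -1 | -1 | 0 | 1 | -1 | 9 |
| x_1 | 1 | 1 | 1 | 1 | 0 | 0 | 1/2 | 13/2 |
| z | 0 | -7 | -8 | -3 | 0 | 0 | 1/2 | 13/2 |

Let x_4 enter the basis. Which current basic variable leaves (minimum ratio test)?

Column x_4 entries and ratios — s_1: (25/2)/1 = 25/2; s_2: -1 ≤ 0, skip; x_1: (13/2)/1 = 13/2.
Smallest ratio is 13/2 in the row of x_1, so x_1 leaves.

x_1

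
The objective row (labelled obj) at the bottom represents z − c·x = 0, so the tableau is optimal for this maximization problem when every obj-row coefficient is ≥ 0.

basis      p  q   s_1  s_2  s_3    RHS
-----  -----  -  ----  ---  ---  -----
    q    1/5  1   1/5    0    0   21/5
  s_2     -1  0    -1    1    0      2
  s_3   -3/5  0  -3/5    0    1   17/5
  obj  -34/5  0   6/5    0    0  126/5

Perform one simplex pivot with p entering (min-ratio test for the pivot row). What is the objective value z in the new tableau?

Ratio test on column p — row 1: (21/5)/(1/5) = 21; row 2: entry -1 ≤ 0; row 3: entry -3/5 ≤ 0. Minimum is 21 at row 1 (q leaves); pivot element 1/5.
Pivot on row 1; the obj-row RHS becomes 126/5 − (-34/5)·21 = 168.

168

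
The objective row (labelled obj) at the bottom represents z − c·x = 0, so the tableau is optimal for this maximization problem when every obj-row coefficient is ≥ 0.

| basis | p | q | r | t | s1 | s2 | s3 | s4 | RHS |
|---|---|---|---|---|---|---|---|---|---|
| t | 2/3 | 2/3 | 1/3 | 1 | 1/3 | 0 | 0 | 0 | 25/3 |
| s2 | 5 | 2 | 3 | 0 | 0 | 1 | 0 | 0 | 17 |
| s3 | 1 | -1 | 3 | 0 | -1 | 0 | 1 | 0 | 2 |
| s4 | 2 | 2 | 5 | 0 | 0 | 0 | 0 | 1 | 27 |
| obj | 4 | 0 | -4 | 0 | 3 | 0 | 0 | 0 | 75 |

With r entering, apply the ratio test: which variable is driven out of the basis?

Column r entries and ratios — t: (25/3)/(1/3) = 25; s2: 17/3 = 17/3; s3: 2/3 = 2/3; s4: 27/5 = 27/5.
Smallest ratio is 2/3 in the row of s3, so s3 leaves.

s3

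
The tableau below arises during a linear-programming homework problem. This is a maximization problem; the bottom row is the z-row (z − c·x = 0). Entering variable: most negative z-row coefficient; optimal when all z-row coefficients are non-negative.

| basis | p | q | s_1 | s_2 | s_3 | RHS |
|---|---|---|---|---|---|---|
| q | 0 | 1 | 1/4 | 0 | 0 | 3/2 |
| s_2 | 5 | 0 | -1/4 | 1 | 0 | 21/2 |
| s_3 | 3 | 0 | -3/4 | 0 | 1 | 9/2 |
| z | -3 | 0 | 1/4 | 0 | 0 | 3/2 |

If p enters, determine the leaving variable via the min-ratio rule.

s_3

Column p entries and ratios — q: 0 ≤ 0, skip; s_2: (21/2)/5 = 21/10; s_3: (9/2)/3 = 3/2.
Smallest ratio is 3/2 in the row of s_3, so s_3 leaves.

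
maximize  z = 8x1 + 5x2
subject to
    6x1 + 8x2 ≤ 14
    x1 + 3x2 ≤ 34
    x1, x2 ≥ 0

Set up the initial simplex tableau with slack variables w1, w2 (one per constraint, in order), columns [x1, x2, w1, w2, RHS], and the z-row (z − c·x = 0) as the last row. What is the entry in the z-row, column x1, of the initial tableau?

The z-row carries the negated objective coefficients: the x1 entry is -8.

-8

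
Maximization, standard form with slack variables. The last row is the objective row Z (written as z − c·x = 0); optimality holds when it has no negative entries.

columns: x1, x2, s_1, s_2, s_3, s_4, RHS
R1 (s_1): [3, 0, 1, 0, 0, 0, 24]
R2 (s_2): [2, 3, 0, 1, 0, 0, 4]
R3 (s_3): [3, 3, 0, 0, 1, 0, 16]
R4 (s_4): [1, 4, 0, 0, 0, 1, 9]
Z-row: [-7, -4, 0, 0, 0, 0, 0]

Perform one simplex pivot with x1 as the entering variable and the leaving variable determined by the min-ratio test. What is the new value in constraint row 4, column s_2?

Ratio test on column x1 — row 1: 24/3 = 8; row 2: 4/2 = 2; row 3: 16/3 = 16/3; row 4: 9/1 = 9. Minimum is 2 at row 2 (s_2 leaves); pivot element 2.
Divide row 2 by 2; eliminate column x1 from the other rows.
Row 4 update in column s_2: 0 − 1·(1/2) = -1/2.

-1/2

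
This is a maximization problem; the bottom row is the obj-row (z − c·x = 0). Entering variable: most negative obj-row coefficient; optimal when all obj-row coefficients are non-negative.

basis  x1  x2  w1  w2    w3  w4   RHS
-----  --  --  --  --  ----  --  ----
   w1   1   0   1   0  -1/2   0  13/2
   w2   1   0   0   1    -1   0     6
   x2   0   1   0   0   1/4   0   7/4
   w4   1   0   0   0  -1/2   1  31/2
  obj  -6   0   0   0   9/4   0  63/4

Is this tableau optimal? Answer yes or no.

The obj-row has a negative entry -6 in column x1, so it is not optimal.

no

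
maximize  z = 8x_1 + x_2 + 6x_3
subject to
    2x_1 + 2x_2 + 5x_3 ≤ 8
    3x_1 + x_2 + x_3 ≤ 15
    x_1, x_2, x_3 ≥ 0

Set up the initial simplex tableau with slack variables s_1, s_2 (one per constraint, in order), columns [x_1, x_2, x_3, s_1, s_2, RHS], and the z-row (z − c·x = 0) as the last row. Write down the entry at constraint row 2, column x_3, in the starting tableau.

1

Constraint 2 has coefficient 1 on x_3.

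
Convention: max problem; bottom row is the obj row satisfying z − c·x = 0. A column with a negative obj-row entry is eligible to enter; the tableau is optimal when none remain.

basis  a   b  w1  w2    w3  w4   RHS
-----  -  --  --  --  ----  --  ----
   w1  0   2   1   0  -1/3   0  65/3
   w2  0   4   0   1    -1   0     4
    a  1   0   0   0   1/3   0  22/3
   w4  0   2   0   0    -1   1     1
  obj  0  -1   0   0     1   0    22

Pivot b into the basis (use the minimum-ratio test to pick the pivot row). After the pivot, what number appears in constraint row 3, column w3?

1/3

Ratio test on column b — row 1: (65/3)/2 = 65/6; row 2: 4/4 = 1; row 3: entry 0 ≤ 0; row 4: 1/2 = 1/2. Minimum is 1/2 at row 4 (w4 leaves); pivot element 2.
Divide row 4 by 2; eliminate column b from the other rows.
Row 3 update in column w3: 1/3 − 0·(-1/2) = 1/3.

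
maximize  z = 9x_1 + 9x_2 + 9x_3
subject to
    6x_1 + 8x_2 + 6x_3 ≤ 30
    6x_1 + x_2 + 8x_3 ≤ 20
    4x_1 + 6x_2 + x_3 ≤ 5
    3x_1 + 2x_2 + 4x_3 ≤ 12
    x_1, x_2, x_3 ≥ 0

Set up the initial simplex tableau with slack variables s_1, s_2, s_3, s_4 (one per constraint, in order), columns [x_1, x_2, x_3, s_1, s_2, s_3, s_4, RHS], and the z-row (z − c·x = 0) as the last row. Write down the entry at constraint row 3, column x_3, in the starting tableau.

Constraint 3 has coefficient 1 on x_3.

1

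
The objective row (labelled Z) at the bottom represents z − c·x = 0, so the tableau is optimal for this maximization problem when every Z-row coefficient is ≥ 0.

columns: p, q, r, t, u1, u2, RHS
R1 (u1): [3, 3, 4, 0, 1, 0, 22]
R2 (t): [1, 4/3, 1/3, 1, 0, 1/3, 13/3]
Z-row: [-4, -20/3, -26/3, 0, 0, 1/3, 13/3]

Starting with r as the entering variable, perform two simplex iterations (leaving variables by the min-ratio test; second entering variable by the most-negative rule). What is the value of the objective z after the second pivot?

681/13

Ratio test on column r — row 1: 22/4 = 11/2; row 2: (13/3)/(1/3) = 13. Minimum is 11/2 at row 1 (u1 leaves); pivot element 4.
Pivot on row 1; the Z-row RHS becomes 13/3 − (-26/3)·(11/2) = 52.
Next entering variable (most negative Z-row entry -1/6): q.
Ratio test on column q — row 1: (11/2)/(3/4) = 22/3; row 2: (5/2)/(13/12) = 30/13. Minimum is 30/13 at row 2 (t leaves); pivot element 13/12.
After the second pivot the Z-row RHS is 52 − (-1/6)·(30/13) = 681/13.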